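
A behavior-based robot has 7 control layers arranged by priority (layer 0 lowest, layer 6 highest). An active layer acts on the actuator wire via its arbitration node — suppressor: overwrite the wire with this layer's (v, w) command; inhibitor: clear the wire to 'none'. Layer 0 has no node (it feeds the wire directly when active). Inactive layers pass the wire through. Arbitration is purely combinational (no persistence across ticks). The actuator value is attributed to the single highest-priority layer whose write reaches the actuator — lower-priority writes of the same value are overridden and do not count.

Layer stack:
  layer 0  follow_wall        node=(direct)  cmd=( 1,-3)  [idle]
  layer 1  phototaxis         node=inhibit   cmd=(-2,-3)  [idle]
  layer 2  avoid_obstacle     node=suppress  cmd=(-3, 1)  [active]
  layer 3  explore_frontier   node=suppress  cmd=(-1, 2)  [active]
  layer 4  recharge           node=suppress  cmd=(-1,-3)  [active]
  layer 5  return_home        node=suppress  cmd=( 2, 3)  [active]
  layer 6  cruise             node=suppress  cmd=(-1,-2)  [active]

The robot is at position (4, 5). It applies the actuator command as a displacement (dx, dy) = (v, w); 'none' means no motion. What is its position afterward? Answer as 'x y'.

3 3

layer 0 (follow_wall) idle — none
layer 1 (phototaxis) idle — unchanged: none
layer 2 (avoid_obstacle) active — suppresses: (-3, 1)
layer 3 (explore_frontier) active — suppresses: (-1, 2)
layer 4 (recharge) active — suppresses: (-1, -3)
layer 5 (return_home) active — suppresses: (2, 3)
layer 6 (cruise) active — suppresses: (-1, -2)
→ actuator (-1, -2)
position: (4, 5) + (-1, -2) = (3, 3)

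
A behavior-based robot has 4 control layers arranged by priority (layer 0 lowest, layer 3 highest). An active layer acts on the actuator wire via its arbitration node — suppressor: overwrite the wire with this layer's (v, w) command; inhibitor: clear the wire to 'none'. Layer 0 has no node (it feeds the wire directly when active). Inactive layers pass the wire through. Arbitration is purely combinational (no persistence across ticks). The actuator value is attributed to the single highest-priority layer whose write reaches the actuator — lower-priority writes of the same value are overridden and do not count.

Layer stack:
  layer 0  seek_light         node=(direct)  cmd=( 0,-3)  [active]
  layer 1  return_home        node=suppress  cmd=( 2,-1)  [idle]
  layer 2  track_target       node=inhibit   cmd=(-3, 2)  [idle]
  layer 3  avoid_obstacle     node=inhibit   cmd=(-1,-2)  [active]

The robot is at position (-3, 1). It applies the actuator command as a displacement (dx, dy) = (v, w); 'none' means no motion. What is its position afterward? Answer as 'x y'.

-3 1

layer 0 (seek_light) active — direct: (0, -3)
layer 1 (return_home) idle — unchanged: (0, -3)
layer 2 (track_target) idle — unchanged: (0, -3)
layer 3 (avoid_obstacle) active — inhibits: none
→ actuator none
position: (-3, 1) + none = (-3, 1)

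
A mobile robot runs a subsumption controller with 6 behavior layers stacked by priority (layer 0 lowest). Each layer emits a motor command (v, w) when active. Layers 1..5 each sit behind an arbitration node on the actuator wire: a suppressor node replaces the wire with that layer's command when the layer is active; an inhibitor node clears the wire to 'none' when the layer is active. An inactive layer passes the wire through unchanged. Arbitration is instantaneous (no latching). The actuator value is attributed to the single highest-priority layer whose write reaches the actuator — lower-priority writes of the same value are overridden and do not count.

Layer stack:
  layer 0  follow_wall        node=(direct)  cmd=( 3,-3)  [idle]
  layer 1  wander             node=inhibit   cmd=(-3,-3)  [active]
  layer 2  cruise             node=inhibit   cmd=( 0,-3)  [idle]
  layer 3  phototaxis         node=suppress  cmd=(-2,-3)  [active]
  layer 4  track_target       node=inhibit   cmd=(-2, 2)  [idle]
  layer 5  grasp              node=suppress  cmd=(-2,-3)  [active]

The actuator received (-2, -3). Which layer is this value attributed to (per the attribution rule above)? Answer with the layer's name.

L0 follow_wall: idle → wire = none
L1 wander: active, inhibitor → wire = none
L2 cruise: idle → wire stays none
L3 phototaxis: active, suppressor → wire = (-2, -3)
L4 track_target: idle → wire stays (-2, -3)
L5 grasp: active, suppressor → wire = (-2, -3)
actuator = (-2, -3)
last writer: layer 5 = grasp

grasp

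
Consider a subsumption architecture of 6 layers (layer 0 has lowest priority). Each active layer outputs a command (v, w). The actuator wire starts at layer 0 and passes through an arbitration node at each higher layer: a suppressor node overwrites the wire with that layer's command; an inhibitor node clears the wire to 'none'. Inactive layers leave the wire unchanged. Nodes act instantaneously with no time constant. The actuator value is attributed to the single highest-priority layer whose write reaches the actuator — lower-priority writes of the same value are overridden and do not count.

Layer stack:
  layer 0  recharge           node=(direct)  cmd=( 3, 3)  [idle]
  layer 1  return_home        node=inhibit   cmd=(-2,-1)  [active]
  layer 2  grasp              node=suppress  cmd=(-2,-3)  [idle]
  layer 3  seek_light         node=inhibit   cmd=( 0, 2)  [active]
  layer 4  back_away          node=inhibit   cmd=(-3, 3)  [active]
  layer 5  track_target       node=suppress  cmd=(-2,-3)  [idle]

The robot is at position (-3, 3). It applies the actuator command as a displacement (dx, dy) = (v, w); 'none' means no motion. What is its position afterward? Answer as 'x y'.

-3 3

layer 0 (recharge) idle — none
layer 1 (return_home) active — inhibits: none
layer 2 (grasp) idle — unchanged: none
layer 3 (seek_light) active — inhibits: none
layer 4 (back_away) active — inhibits: none
layer 5 (track_target) idle — unchanged: none
→ actuator none
position: (-3, 3) + none = (-3, 3)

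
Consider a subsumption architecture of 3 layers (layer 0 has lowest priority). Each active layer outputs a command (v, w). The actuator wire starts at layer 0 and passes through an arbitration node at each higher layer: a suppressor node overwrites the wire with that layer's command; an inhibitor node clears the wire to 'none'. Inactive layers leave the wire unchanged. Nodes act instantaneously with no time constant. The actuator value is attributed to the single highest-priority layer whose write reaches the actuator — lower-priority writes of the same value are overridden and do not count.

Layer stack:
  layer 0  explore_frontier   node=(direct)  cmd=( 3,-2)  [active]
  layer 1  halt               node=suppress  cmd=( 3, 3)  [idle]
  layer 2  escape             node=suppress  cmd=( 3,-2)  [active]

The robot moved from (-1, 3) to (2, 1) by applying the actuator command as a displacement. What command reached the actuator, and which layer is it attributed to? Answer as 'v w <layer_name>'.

3 -2 escape

displacement = (2, 1) − (-1, 3) = (3, -2)
[0] explore_frontier on; wire := (3, -2)
[1] halt off; pass (3, -2)
[2] escape on (suppress); wire := (3, -2)
output (3, -2) — from layer 2 (escape)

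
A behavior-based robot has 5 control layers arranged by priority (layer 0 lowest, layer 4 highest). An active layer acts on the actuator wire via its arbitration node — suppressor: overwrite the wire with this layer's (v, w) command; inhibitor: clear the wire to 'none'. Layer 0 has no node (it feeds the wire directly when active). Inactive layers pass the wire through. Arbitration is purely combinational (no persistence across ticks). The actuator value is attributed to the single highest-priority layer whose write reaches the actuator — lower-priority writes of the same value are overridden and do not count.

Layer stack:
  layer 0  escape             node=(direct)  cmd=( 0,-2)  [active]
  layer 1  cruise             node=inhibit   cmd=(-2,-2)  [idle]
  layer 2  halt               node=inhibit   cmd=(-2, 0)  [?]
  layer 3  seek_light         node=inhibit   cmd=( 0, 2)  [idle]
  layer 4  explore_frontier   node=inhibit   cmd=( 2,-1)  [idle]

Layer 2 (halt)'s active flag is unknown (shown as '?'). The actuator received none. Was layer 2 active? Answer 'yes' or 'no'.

If layer 2 is active=yes:
  actuator would be none
If layer 2 is active=no:
  actuator would be (0, -2)
Observed none, so layer 2 was active.

yes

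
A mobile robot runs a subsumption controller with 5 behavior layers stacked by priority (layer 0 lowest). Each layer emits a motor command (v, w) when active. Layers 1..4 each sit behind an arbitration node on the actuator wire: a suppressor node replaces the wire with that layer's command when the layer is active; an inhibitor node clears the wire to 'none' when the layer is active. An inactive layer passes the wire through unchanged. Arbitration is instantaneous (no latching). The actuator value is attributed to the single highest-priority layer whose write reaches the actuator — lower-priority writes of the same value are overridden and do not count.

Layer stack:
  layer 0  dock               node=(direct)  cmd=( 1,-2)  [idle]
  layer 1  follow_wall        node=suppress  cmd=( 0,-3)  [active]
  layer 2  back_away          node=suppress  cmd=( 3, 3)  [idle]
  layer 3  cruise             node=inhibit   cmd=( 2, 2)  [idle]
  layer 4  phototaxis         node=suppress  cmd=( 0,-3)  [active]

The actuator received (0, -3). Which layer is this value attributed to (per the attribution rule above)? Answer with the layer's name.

phototaxis

L0 dock: idle → wire = none
L1 follow_wall: active, suppressor → wire = (0, -3)
L2 back_away: idle → wire stays (0, -3)
L3 cruise: idle → wire stays (0, -3)
L4 phototaxis: active, suppressor → wire = (0, -3)
actuator = (0, -3)
last writer: layer 4 = phototaxis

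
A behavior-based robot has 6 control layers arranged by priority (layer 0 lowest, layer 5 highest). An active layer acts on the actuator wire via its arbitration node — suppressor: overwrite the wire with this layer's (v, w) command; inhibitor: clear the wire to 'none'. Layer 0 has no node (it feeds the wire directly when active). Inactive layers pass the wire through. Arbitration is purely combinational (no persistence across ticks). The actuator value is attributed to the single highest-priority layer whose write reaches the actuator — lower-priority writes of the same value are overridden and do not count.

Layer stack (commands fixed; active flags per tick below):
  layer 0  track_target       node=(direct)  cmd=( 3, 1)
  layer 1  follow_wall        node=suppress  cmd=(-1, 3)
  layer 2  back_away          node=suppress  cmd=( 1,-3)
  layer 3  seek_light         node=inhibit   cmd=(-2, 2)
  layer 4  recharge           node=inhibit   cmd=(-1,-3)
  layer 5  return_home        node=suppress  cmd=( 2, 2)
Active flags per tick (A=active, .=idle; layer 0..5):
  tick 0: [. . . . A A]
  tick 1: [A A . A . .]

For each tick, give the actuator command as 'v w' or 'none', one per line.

tick 0:
  layer 0 (track_target) idle — none
  layer 1 (follow_wall) idle — unchanged: none
  layer 2 (back_away) idle — unchanged: none
  layer 3 (seek_light) idle — unchanged: none
  layer 4 (recharge) active — inhibits: none
  layer 5 (return_home) active — suppresses: (2, 2)
  → actuator (2, 2)
tick 1:
  layer 0 (track_target) active — direct: (3, 1)
  layer 1 (follow_wall) active — suppresses: (-1, 3)
  layer 2 (back_away) idle — unchanged: (-1, 3)
  layer 3 (seek_light) active — inhibits: none
  layer 4 (recharge) idle — unchanged: none
  layer 5 (return_home) idle — unchanged: none
  → actuator none

2 2
none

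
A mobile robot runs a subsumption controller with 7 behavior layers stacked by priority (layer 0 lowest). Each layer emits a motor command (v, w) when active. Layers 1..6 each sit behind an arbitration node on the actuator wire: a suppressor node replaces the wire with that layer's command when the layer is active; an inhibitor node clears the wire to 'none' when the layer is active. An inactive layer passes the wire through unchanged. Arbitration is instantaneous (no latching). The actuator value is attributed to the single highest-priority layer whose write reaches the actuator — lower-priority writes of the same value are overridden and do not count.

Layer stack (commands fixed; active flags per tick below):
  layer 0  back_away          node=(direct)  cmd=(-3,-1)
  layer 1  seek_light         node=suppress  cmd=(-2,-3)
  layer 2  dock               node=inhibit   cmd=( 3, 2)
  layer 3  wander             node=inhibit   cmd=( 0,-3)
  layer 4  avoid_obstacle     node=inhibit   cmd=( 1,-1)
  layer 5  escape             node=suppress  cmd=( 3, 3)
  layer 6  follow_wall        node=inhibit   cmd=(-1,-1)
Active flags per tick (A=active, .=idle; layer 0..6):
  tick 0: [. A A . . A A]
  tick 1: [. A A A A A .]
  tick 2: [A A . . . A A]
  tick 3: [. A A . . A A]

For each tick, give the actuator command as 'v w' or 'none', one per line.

tick 0:
  L0 back_away: idle → wire = none
  L1 seek_light: active, suppressor → wire = (-2, -3)
  L2 dock: active, inhibitor → wire = none
  L3 wander: idle → wire stays none
  L4 avoid_obstacle: idle → wire stays none
  L5 escape: active, suppressor → wire = (3, 3)
  L6 follow_wall: active, inhibitor → wire = none
  actuator = none
tick 1:
  L0 back_away: idle → wire = none
  L1 seek_light: active, suppressor → wire = (-2, -3)
  L2 dock: active, inhibitor → wire = none
  L3 wander: active, inhibitor → wire = none
  L4 avoid_obstacle: active, inhibitor → wire = none
  L5 escape: active, suppressor → wire = (3, 3)
  L6 follow_wall: idle → wire stays (3, 3)
  actuator = (3, 3)
tick 2:
  L0 back_away: active, feeds wire = (-3, -1)
  L1 seek_light: active, suppressor → wire = (-2, -3)
  L2 dock: idle → wire stays (-2, -3)
  L3 wander: idle → wire stays (-2, -3)
  L4 avoid_obstacle: idle → wire stays (-2, -3)
  L5 escape: active, suppressor → wire = (3, 3)
  L6 follow_wall: active, inhibitor → wire = none
  actuator = none
tick 3:
  L0 back_away: idle → wire = none
  L1 seek_light: active, suppressor → wire = (-2, -3)
  L2 dock: active, inhibitor → wire = none
  L3 wander: idle → wire stays none
  L4 avoid_obstacle: idle → wire stays none
  L5 escape: active, suppressor → wire = (3, 3)
  L6 follow_wall: active, inhibitor → wire = none
  actuator = none

none
3 3
none
none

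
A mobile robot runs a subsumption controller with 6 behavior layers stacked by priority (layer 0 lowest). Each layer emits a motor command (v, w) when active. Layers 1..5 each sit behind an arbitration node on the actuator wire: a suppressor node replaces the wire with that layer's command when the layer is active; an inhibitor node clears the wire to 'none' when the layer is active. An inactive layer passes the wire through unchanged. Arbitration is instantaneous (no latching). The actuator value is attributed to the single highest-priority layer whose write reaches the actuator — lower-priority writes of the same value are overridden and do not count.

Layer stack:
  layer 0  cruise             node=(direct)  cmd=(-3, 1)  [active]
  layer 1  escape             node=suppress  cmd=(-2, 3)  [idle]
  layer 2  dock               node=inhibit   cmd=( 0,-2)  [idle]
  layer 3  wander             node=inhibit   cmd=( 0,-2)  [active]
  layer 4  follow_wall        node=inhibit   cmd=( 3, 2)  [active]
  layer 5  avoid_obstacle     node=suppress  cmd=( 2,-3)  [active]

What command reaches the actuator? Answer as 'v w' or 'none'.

2 -3

[0] cruise on; wire := (-3, 1)
[1] escape off; pass (-3, 1)
[2] dock off; pass (-3, 1)
[3] wander on (inhibit); wire := none
[4] follow_wall on (inhibit); wire := none
[5] avoid_obstacle on (suppress); wire := (2, -3)
output (2, -3)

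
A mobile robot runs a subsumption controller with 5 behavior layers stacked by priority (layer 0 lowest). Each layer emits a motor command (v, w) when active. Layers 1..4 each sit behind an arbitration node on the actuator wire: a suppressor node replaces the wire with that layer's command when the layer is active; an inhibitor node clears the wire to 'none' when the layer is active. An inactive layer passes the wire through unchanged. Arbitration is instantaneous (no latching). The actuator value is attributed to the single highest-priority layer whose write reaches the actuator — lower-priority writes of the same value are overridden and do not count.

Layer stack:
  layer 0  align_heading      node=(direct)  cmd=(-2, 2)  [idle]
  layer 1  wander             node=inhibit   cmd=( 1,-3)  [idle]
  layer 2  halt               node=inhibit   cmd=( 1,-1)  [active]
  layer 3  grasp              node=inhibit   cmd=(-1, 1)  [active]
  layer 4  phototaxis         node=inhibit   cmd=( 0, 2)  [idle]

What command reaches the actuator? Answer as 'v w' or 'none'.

none

layer 0 (align_heading) idle — none
layer 1 (wander) idle — unchanged: none
layer 2 (halt) active — inhibits: none
layer 3 (grasp) active — inhibits: none
layer 4 (phototaxis) idle — unchanged: none
→ actuator none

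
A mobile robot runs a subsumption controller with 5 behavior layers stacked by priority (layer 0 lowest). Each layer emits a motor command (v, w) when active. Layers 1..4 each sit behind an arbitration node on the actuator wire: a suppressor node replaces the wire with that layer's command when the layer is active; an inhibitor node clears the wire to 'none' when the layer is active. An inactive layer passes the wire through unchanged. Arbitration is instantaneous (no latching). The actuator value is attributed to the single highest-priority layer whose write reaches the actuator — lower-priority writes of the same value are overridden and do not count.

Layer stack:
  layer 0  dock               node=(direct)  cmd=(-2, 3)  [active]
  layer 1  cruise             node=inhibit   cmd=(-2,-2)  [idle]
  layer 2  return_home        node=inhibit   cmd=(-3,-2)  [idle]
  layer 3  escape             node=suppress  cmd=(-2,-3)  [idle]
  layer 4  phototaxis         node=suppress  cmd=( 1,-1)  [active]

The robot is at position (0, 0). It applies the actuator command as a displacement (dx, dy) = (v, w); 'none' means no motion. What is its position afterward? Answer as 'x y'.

1 -1

L0 dock: active, feeds wire = (-2, 3)
L1 cruise: idle → wire stays (-2, 3)
L2 return_home: idle → wire stays (-2, 3)
L3 escape: idle → wire stays (-2, 3)
L4 phototaxis: active, suppressor → wire = (1, -1)
actuator = (1, -1)
position: (0, 0) + (1, -1) = (1, -1)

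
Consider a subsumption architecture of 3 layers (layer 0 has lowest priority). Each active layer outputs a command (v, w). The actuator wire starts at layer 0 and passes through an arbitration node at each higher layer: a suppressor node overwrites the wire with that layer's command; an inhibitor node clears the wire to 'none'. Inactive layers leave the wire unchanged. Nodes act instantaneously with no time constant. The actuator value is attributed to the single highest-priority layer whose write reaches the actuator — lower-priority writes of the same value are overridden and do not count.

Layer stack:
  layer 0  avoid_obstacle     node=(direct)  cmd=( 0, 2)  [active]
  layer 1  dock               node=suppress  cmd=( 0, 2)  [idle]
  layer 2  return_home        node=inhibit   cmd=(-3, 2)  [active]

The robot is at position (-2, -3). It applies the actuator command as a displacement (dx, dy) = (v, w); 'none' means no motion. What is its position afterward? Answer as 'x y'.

-2 -3

L0 avoid_obstacle: active, feeds wire = (0, 2)
L1 dock: idle → wire stays (0, 2)
L2 return_home: active, inhibitor → wire = none
actuator = none
position: (-2, -3) + none = (-2, -3)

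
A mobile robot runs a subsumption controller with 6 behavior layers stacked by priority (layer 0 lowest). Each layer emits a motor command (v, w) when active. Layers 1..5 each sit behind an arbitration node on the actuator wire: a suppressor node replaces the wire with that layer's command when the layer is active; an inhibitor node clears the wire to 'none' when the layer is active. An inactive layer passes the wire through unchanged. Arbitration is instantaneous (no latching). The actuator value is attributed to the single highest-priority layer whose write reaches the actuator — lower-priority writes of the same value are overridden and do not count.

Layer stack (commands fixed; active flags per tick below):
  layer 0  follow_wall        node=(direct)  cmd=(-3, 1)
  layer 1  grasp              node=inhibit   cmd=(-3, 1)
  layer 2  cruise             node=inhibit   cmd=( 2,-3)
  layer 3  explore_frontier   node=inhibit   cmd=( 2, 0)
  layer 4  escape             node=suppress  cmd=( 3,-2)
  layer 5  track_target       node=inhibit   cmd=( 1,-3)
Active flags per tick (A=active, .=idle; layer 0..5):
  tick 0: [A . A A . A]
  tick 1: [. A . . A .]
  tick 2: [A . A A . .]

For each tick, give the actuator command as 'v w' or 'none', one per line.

none
3 -2
none

tick 0:
  layer 0 (follow_wall) active — direct: (-3, 1)
  layer 1 (grasp) idle — unchanged: (-3, 1)
  layer 2 (cruise) active — inhibits: none
  layer 3 (explore_frontier) active — inhibits: none
  layer 4 (escape) idle — unchanged: none
  layer 5 (track_target) active — inhibits: none
  → actuator none
tick 1:
  layer 0 (follow_wall) idle — none
  layer 1 (grasp) active — inhibits: none
  layer 2 (cruise) idle — unchanged: none
  layer 3 (explore_frontier) idle — unchanged: none
  layer 4 (escape) active — suppresses: (3, -2)
  layer 5 (track_target) idle — unchanged: (3, -2)
  → actuator (3, -2)
tick 2:
  layer 0 (follow_wall) active — direct: (-3, 1)
  layer 1 (grasp) idle — unchanged: (-3, 1)
  layer 2 (cruise) active — inhibits: none
  layer 3 (explore_frontier) active — inhibits: none
  layer 4 (escape) idle — unchanged: none
  layer 5 (track_target) idle — unchanged: none
  → actuator none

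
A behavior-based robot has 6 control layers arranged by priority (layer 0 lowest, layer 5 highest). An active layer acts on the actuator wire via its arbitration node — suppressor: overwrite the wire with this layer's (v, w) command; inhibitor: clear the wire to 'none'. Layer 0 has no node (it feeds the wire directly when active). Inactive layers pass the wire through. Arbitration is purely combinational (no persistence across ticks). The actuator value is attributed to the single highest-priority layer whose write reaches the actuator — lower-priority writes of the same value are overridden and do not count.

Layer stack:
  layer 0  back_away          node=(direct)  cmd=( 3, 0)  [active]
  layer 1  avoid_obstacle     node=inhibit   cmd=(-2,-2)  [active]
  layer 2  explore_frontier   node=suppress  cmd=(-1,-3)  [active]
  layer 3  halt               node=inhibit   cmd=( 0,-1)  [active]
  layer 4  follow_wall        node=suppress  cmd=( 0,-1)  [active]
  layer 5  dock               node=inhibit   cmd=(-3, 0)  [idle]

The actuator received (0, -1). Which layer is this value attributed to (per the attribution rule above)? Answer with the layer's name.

follow_wall

[0] back_away on; wire := (3, 0)
[1] avoid_obstacle on (inhibit); wire := none
[2] explore_frontier on (suppress); wire := (-1, -3)
[3] halt on (inhibit); wire := none
[4] follow_wall on (suppress); wire := (0, -1)
[5] dock off; pass (0, -1)
output (0, -1)
last writer: layer 4 = follow_wall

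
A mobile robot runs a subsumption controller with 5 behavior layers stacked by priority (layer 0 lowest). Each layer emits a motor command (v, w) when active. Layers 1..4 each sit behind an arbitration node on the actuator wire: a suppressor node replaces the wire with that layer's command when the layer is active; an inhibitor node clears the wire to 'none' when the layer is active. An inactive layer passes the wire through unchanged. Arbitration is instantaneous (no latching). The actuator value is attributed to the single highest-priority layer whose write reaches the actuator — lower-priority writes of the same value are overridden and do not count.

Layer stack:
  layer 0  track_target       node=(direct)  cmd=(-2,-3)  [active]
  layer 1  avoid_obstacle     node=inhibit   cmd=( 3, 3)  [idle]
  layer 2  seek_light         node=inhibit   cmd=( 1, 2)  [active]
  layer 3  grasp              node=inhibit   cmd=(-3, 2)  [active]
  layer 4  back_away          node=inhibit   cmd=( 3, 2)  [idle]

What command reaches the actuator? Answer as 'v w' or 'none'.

none

layer 0 (track_target) active — direct: (-2, -3)
layer 1 (avoid_obstacle) idle — unchanged: (-2, -3)
layer 2 (seek_light) active — inhibits: none
layer 3 (grasp) active — inhibits: none
layer 4 (back_away) idle — unchanged: none
→ actuator none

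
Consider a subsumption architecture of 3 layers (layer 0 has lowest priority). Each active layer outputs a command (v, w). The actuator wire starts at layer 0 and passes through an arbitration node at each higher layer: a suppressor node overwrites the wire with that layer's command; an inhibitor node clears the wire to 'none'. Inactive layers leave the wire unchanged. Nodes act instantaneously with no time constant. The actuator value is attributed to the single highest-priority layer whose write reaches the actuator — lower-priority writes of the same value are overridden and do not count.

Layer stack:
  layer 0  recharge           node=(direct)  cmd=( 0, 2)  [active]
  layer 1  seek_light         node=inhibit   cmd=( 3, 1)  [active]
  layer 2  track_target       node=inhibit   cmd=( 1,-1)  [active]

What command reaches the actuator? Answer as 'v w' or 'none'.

layer 0 (recharge) active — direct: (0, 2)
layer 1 (seek_light) active — inhibits: none
layer 2 (track_target) active — inhibits: none
→ actuator none

none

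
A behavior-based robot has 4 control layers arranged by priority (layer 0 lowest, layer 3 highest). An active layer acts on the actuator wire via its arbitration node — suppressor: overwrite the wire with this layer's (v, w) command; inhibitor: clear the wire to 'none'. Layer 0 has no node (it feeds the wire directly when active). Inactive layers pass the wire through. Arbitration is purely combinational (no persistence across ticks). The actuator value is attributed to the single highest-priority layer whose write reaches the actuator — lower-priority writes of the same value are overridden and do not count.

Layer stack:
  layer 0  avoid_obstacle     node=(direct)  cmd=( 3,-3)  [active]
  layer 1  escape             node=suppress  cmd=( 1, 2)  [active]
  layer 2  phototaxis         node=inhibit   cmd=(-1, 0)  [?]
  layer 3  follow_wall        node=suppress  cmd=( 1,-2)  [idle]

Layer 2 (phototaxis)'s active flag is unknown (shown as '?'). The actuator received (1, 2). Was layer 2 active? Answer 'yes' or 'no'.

If layer 2 is active=yes:
  actuator would be none
If layer 2 is active=no:
  actuator would be (1, 2)
Observed (1, 2), so layer 2 was idle.

no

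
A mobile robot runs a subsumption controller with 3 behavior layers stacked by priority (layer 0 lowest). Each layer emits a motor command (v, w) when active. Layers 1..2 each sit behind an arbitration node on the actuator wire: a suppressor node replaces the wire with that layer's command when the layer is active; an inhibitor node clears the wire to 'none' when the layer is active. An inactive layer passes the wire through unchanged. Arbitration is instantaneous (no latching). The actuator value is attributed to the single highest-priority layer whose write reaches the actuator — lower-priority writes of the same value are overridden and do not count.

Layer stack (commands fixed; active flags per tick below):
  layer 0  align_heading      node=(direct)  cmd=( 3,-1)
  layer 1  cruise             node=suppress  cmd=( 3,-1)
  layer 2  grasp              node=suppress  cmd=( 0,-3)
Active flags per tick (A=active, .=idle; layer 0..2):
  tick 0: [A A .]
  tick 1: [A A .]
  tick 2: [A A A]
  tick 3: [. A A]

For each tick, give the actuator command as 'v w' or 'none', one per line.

tick 0:
  L0 align_heading: active, feeds wire = (3, -1)
  L1 cruise: active, suppressor → wire = (3, -1)
  L2 grasp: idle → wire stays (3, -1)
  actuator = (3, -1)
tick 1:
  L0 align_heading: active, feeds wire = (3, -1)
  L1 cruise: active, suppressor → wire = (3, -1)
  L2 grasp: idle → wire stays (3, -1)
  actuator = (3, -1)
tick 2:
  L0 align_heading: active, feeds wire = (3, -1)
  L1 cruise: active, suppressor → wire = (3, -1)
  L2 grasp: active, suppressor → wire = (0, -3)
  actuator = (0, -3)
tick 3:
  L0 align_heading: idle → wire = none
  L1 cruise: active, suppressor → wire = (3, -1)
  L2 grasp: active, suppressor → wire = (0, -3)
  actuator = (0, -3)

3 -1
3 -1
0 -3
0 -3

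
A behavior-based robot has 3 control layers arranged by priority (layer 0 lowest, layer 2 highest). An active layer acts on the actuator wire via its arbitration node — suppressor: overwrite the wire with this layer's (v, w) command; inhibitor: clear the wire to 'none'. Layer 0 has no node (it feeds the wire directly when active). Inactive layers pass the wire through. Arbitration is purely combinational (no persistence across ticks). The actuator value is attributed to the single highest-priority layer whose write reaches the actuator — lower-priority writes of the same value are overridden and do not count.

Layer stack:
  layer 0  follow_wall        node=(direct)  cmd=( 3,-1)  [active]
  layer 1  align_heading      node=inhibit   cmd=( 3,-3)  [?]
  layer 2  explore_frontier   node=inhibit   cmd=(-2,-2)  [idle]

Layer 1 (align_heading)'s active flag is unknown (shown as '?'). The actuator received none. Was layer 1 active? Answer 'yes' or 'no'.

If layer 1 is active=yes:
  actuator would be none
If layer 1 is active=no:
  actuator would be (3, -1)
Observed none, so layer 1 was active.

yes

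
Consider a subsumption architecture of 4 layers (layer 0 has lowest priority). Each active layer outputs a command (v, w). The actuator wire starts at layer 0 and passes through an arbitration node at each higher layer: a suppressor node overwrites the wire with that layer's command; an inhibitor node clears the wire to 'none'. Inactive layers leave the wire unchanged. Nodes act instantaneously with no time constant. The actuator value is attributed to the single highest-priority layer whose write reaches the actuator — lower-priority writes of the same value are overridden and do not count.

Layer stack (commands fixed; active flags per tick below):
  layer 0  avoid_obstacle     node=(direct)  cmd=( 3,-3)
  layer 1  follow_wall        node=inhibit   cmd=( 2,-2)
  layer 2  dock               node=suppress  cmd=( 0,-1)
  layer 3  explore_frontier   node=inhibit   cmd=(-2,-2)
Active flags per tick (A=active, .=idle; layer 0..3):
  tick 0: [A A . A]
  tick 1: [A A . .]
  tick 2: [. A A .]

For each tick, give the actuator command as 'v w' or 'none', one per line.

none
none
0 -1

tick 0:
  [0] avoid_obstacle on; wire := (3, -3)
  [1] follow_wall on (inhibit); wire := none
  [2] dock off; pass none
  [3] explore_frontier on (inhibit); wire := none
  output none
tick 1:
  [0] avoid_obstacle on; wire := (3, -3)
  [1] follow_wall on (inhibit); wire := none
  [2] dock off; pass none
  [3] explore_frontier off; pass none
  output none
tick 2:
  [0] avoid_obstacle off; wire := none
  [1] follow_wall on (inhibit); wire := none
  [2] dock on (suppress); wire := (0, -1)
  [3] explore_frontier off; pass (0, -1)
  output (0, -1)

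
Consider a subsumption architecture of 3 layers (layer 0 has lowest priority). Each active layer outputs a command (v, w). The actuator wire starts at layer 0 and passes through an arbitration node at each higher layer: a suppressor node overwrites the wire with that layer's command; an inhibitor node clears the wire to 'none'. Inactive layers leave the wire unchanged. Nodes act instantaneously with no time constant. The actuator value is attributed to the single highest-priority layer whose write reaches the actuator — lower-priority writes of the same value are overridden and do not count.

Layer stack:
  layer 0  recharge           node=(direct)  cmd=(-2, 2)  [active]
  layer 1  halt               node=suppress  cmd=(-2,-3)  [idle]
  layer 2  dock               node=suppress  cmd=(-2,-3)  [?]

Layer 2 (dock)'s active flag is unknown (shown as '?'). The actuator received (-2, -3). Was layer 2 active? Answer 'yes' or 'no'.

yes

If layer 2 is active=yes:
  actuator would be (-2, -3)
If layer 2 is active=no:
  actuator would be (-2, 2)
Observed (-2, -3), so layer 2 was active.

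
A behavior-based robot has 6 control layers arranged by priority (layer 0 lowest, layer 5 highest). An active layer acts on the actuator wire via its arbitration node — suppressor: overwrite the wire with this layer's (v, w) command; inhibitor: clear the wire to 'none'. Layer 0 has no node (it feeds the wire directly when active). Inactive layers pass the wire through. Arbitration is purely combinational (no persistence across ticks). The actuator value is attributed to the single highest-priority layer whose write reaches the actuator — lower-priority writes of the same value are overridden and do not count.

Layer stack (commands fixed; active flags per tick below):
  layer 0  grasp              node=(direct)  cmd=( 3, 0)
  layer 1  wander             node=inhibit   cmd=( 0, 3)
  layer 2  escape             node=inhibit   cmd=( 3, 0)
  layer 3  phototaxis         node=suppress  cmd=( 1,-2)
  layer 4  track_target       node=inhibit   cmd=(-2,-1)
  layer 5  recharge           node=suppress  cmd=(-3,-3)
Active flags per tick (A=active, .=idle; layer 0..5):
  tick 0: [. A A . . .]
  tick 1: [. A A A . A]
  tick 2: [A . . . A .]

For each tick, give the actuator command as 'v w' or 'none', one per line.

tick 0:
  L0 grasp: idle → wire = none
  L1 wander: active, inhibitor → wire = none
  L2 escape: active, inhibitor → wire = none
  L3 phototaxis: idle → wire stays none
  L4 track_target: idle → wire stays none
  L5 recharge: idle → wire stays none
  actuator = none
tick 1:
  L0 grasp: idle → wire = none
  L1 wander: active, inhibitor → wire = none
  L2 escape: active, inhibitor → wire = none
  L3 phototaxis: active, suppressor → wire = (1, -2)
  L4 track_target: idle → wire stays (1, -2)
  L5 recharge: active, suppressor → wire = (-3, -3)
  actuator = (-3, -3)
tick 2:
  L0 grasp: active, feeds wire = (3, 0)
  L1 wander: idle → wire stays (3, 0)
  L2 escape: idle → wire stays (3, 0)
  L3 phototaxis: idle → wire stays (3, 0)
  L4 track_target: active, inhibitor → wire = none
  L5 recharge: idle → wire stays none
  actuator = none

none
-3 -3
none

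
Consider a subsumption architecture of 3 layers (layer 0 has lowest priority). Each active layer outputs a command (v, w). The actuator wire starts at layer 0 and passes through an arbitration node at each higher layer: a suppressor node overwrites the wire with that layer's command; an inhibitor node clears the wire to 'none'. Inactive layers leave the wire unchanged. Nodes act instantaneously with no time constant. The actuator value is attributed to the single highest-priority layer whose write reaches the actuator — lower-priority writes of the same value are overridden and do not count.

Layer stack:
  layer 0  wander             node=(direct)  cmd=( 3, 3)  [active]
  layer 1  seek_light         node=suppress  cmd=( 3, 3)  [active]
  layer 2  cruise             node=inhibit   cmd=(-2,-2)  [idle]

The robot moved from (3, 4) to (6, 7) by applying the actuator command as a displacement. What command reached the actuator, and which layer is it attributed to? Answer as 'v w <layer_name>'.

displacement = (6, 7) − (3, 4) = (3, 3)
L0 wander: active, feeds wire = (3, 3)
L1 seek_light: active, suppressor → wire = (3, 3)
L2 cruise: idle → wire stays (3, 3)
actuator = (3, 3) — from layer 1 (seek_light)

3 3 seek_light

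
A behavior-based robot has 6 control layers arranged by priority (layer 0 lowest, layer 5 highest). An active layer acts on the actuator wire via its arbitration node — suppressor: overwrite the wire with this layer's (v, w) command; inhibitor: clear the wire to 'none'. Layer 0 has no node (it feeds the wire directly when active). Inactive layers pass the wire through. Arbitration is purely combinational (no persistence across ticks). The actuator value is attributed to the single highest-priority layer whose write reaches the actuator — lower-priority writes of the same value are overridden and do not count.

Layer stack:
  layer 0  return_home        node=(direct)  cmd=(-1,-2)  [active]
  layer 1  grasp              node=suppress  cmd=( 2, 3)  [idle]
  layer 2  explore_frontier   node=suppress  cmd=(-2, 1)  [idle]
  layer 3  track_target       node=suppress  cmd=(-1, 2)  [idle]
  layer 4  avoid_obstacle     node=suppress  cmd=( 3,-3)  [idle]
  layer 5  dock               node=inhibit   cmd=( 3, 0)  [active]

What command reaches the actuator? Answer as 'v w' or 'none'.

none

layer 0 (return_home) active — direct: (-1, -2)
layer 1 (grasp) idle — unchanged: (-1, -2)
layer 2 (explore_frontier) idle — unchanged: (-1, -2)
layer 3 (track_target) idle — unchanged: (-1, -2)
layer 4 (avoid_obstacle) idle — unchanged: (-1, -2)
layer 5 (dock) active — inhibits: none
→ actuator none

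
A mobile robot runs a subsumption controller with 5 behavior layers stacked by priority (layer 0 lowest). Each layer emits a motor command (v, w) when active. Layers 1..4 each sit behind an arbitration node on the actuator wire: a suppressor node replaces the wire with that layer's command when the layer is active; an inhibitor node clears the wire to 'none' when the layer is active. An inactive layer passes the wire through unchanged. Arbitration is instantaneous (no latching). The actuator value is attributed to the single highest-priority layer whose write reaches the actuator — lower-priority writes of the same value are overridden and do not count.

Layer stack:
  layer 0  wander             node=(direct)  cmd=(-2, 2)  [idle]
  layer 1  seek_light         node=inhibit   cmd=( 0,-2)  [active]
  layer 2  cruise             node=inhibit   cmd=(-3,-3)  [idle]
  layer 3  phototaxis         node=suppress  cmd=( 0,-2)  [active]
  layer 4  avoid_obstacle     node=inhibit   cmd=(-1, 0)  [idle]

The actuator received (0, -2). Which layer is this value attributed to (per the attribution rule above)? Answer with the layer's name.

[0] wander off; wire := none
[1] seek_light on (inhibit); wire := none
[2] cruise off; pass none
[3] phototaxis on (suppress); wire := (0, -2)
[4] avoid_obstacle off; pass (0, -2)
output (0, -2)
last writer: layer 3 = phototaxis

phototaxis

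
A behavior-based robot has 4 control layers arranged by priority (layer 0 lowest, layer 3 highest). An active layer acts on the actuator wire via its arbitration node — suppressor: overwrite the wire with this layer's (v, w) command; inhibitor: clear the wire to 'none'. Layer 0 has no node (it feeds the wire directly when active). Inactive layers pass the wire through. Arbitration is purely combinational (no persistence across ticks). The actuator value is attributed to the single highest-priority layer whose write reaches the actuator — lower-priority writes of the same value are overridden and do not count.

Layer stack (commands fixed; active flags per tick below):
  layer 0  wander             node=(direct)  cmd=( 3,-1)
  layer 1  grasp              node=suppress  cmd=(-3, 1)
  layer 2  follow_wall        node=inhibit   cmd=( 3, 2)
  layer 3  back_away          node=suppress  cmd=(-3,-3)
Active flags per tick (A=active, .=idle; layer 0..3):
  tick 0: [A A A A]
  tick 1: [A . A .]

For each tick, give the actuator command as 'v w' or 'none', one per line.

-3 -3
none

tick 0:
  layer 0 (wander) active — direct: (3, -1)
  layer 1 (grasp) active — suppresses: (-3, 1)
  layer 2 (follow_wall) active — inhibits: none
  layer 3 (back_away) active — suppresses: (-3, -3)
  → actuator (-3, -3)
tick 1:
  layer 0 (wander) active — direct: (3, -1)
  layer 1 (grasp) idle — unchanged: (3, -1)
  layer 2 (follow_wall) active — inhibits: none
  layer 3 (back_away) idle — unchanged: none
  → actuator none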